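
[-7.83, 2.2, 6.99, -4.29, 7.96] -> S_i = Random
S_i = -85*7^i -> [-85, -595, -4165, -29155, -204085]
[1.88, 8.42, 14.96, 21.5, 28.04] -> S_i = 1.88 + 6.54*i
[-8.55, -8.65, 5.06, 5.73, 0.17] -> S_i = Random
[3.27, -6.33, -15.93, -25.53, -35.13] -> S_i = 3.27 + -9.60*i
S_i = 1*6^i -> [1, 6, 36, 216, 1296]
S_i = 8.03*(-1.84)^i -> [8.03, -14.78, 27.19, -50.02, 92.04]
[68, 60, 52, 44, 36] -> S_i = 68 + -8*i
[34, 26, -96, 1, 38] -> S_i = Random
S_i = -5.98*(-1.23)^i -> [-5.98, 7.36, -9.05, 11.13, -13.69]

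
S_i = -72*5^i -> [-72, -360, -1800, -9000, -45000]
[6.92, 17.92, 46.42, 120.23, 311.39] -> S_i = 6.92*2.59^i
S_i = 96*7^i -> [96, 672, 4704, 32928, 230496]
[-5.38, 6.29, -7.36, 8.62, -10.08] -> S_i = -5.38*(-1.17)^i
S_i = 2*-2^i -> [2, -4, 8, -16, 32]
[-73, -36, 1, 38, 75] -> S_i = -73 + 37*i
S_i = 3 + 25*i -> [3, 28, 53, 78, 103]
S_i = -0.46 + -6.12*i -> [-0.46, -6.58, -12.7, -18.82, -24.94]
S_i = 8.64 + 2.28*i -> [8.64, 10.92, 13.2, 15.48, 17.76]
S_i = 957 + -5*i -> [957, 952, 947, 942, 937]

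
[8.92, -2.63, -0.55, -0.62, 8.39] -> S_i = Random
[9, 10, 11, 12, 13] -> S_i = 9 + 1*i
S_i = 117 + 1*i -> [117, 118, 119, 120, 121]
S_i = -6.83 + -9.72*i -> [-6.83, -16.55, -26.27, -35.99, -45.71]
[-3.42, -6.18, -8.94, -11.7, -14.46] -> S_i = -3.42 + -2.76*i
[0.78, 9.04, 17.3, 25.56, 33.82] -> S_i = 0.78 + 8.26*i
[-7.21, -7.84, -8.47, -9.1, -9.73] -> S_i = -7.21 + -0.63*i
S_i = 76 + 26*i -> [76, 102, 128, 154, 180]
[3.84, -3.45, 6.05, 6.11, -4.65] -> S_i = Random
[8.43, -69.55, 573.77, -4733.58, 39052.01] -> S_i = 8.43*(-8.25)^i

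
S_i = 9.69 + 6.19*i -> [9.69, 15.88, 22.07, 28.26, 34.45]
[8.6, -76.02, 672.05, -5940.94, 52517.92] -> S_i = 8.60*(-8.84)^i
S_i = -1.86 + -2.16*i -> [-1.86, -4.02, -6.18, -8.34, -10.5]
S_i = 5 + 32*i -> [5, 37, 69, 101, 133]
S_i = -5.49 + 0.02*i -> [-5.49, -5.47, -5.45, -5.43, -5.41]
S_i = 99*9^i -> [99, 891, 8019, 72171, 649539]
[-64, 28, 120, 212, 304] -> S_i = -64 + 92*i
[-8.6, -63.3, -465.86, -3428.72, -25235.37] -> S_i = -8.60*7.36^i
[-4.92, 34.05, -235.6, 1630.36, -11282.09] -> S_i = -4.92*(-6.92)^i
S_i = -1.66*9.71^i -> [-1.66, -16.12, -156.51, -1519.73, -14756.56]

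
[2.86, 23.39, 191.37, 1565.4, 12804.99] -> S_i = 2.86*8.18^i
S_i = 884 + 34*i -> [884, 918, 952, 986, 1020]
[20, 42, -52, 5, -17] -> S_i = Random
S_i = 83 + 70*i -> [83, 153, 223, 293, 363]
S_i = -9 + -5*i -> [-9, -14, -19, -24, -29]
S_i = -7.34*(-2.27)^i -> [-7.34, 16.66, -37.82, 85.86, -194.89]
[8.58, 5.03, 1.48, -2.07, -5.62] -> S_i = 8.58 + -3.55*i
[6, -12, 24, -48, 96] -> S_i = 6*-2^i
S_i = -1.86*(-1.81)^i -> [-1.86, 3.37, -6.09, 11.03, -19.96]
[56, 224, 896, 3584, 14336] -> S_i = 56*4^i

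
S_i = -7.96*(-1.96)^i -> [-7.96, 15.6, -30.58, 59.94, -117.47]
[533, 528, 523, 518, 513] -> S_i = 533 + -5*i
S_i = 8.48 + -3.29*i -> [8.48, 5.19, 1.9, -1.39, -4.68]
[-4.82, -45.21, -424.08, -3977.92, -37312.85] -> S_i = -4.82*9.38^i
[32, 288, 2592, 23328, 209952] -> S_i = 32*9^i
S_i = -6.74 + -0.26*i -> [-6.74, -7.0, -7.26, -7.52, -7.78]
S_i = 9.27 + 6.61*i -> [9.27, 15.88, 22.49, 29.1, 35.71]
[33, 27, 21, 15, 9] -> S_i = 33 + -6*i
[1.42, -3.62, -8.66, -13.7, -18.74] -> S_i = 1.42 + -5.04*i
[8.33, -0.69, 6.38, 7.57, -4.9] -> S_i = Random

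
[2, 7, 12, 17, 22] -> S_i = 2 + 5*i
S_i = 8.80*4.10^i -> [8.8, 36.08, 147.93, 606.5, 2486.67]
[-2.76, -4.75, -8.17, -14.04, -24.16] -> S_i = -2.76*1.72^i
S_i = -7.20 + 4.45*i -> [-7.2, -2.75, 1.7, 6.15, 10.6]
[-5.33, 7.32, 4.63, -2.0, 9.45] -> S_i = Random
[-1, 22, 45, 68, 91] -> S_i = -1 + 23*i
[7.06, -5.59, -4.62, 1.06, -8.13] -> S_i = Random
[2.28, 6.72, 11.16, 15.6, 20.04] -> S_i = 2.28 + 4.44*i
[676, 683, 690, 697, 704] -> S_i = 676 + 7*i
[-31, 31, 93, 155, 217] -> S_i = -31 + 62*i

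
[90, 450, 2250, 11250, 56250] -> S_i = 90*5^i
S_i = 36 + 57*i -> [36, 93, 150, 207, 264]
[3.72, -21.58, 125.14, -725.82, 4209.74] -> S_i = 3.72*(-5.80)^i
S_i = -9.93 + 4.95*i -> [-9.93, -4.98, -0.03, 4.92, 9.87]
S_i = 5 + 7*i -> [5, 12, 19, 26, 33]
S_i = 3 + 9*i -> [3, 12, 21, 30, 39]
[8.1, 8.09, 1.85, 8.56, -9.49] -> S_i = Random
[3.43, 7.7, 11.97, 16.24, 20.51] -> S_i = 3.43 + 4.27*i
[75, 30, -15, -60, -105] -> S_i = 75 + -45*i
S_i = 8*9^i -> [8, 72, 648, 5832, 52488]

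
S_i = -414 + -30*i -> [-414, -444, -474, -504, -534]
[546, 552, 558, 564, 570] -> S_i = 546 + 6*i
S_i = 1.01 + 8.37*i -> [1.01, 9.38, 17.75, 26.12, 34.49]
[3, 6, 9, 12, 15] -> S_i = 3 + 3*i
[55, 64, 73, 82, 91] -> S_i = 55 + 9*i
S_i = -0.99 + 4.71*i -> [-0.99, 3.72, 8.43, 13.14, 17.85]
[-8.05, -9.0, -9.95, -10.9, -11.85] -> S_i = -8.05 + -0.95*i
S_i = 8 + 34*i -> [8, 42, 76, 110, 144]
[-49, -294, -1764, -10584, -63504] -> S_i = -49*6^i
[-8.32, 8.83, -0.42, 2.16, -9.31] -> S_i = Random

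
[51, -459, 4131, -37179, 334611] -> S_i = 51*-9^i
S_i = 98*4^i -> [98, 392, 1568, 6272, 25088]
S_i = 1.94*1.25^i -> [1.94, 2.42, 3.03, 3.79, 4.74]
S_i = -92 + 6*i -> [-92, -86, -80, -74, -68]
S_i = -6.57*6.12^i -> [-6.57, -40.21, -246.08, -1505.98, -9216.61]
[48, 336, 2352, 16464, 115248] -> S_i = 48*7^i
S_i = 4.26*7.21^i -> [4.26, 30.71, 221.45, 1596.67, 11512.0]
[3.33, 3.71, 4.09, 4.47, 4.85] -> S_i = 3.33 + 0.38*i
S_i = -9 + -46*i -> [-9, -55, -101, -147, -193]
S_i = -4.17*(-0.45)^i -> [-4.17, 1.88, -0.84, 0.38, -0.17]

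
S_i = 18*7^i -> [18, 126, 882, 6174, 43218]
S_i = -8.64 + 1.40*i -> [-8.64, -7.24, -5.84, -4.44, -3.04]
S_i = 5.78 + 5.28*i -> [5.78, 11.06, 16.34, 21.62, 26.9]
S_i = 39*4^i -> [39, 156, 624, 2496, 9984]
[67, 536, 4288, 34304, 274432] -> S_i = 67*8^i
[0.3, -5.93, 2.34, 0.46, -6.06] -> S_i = Random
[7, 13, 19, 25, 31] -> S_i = 7 + 6*i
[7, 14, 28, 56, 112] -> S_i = 7*2^i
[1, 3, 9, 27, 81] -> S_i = 1*3^i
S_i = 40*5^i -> [40, 200, 1000, 5000, 25000]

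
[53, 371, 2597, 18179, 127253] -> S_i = 53*7^i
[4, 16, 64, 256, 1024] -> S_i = 4*4^i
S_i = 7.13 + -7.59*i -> [7.13, -0.46, -8.05, -15.64, -23.23]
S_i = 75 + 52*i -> [75, 127, 179, 231, 283]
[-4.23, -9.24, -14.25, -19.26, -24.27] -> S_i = -4.23 + -5.01*i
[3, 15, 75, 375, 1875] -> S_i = 3*5^i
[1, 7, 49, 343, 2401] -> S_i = 1*7^i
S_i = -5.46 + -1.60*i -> [-5.46, -7.06, -8.66, -10.26, -11.86]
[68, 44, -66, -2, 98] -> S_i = Random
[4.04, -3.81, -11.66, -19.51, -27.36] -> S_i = 4.04 + -7.85*i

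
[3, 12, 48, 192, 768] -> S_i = 3*4^i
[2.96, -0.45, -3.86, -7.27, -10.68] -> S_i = 2.96 + -3.41*i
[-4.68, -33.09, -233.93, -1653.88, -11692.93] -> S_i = -4.68*7.07^i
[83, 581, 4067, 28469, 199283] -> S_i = 83*7^i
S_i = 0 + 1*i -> [0, 1, 2, 3, 4]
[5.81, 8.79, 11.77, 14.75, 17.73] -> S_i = 5.81 + 2.98*i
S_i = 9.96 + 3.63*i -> [9.96, 13.59, 17.22, 20.85, 24.48]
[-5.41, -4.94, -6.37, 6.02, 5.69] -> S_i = Random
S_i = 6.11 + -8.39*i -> [6.11, -2.28, -10.67, -19.06, -27.45]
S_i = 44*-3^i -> [44, -132, 396, -1188, 3564]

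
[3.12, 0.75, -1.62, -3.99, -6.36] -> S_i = 3.12 + -2.37*i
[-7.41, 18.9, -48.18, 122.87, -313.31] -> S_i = -7.41*(-2.55)^i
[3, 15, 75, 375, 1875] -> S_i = 3*5^i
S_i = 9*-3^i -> [9, -27, 81, -243, 729]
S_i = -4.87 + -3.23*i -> [-4.87, -8.1, -11.33, -14.56, -17.79]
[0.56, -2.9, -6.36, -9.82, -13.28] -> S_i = 0.56 + -3.46*i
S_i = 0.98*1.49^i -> [0.98, 1.46, 2.18, 3.24, 4.83]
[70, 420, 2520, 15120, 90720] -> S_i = 70*6^i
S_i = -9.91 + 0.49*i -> [-9.91, -9.42, -8.93, -8.44, -7.95]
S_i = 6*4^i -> [6, 24, 96, 384, 1536]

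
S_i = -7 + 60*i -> [-7, 53, 113, 173, 233]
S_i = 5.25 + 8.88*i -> [5.25, 14.13, 23.01, 31.89, 40.77]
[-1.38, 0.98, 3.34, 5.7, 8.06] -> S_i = -1.38 + 2.36*i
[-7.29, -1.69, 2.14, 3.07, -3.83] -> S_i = Random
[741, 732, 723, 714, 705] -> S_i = 741 + -9*i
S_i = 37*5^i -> [37, 185, 925, 4625, 23125]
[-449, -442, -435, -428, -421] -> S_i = -449 + 7*i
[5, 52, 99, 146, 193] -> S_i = 5 + 47*i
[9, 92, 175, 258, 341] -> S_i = 9 + 83*i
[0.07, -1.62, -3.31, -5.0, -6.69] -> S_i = 0.07 + -1.69*i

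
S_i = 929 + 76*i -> [929, 1005, 1081, 1157, 1233]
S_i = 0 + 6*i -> [0, 6, 12, 18, 24]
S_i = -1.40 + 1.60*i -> [-1.4, 0.2, 1.8, 3.4, 5.0]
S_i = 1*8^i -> [1, 8, 64, 512, 4096]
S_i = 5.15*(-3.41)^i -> [5.15, -17.56, 59.88, -204.21, 696.35]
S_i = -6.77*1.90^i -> [-6.77, -12.86, -24.44, -46.44, -88.23]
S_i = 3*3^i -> [3, 9, 27, 81, 243]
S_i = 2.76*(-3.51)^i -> [2.76, -9.69, 34.0, -119.35, 418.93]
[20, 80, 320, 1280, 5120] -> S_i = 20*4^i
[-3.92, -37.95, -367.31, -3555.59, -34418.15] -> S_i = -3.92*9.68^i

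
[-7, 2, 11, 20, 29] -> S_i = -7 + 9*i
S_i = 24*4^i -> [24, 96, 384, 1536, 6144]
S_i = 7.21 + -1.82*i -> [7.21, 5.39, 3.57, 1.75, -0.07]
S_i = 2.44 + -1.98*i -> [2.44, 0.46, -1.52, -3.5, -5.48]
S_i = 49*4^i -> [49, 196, 784, 3136, 12544]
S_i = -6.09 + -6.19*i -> [-6.09, -12.28, -18.47, -24.66, -30.85]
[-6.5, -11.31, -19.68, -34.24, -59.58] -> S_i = -6.50*1.74^i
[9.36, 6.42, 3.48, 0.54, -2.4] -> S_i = 9.36 + -2.94*i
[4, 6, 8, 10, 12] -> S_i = 4 + 2*i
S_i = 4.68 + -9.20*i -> [4.68, -4.52, -13.72, -22.92, -32.12]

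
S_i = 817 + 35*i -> [817, 852, 887, 922, 957]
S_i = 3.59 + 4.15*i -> [3.59, 7.74, 11.89, 16.04, 20.19]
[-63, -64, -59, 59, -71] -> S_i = Random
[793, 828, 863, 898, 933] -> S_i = 793 + 35*i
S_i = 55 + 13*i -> [55, 68, 81, 94, 107]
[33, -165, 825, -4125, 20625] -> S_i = 33*-5^i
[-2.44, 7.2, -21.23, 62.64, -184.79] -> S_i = -2.44*(-2.95)^i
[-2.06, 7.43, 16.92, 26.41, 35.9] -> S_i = -2.06 + 9.49*i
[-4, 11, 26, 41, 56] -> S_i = -4 + 15*i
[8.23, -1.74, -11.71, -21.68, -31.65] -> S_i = 8.23 + -9.97*i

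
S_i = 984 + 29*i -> [984, 1013, 1042, 1071, 1100]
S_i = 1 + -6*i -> [1, -5, -11, -17, -23]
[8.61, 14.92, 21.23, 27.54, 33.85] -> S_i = 8.61 + 6.31*i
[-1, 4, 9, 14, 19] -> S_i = -1 + 5*i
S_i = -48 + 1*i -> [-48, -47, -46, -45, -44]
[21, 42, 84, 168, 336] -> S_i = 21*2^i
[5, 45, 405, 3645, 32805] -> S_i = 5*9^i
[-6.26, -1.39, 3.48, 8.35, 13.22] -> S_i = -6.26 + 4.87*i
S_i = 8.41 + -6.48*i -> [8.41, 1.93, -4.55, -11.03, -17.51]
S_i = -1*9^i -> [-1, -9, -81, -729, -6561]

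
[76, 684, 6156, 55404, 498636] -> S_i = 76*9^i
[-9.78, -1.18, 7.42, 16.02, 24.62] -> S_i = -9.78 + 8.60*i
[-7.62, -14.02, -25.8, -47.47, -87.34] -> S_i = -7.62*1.84^i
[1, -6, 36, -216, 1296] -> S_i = 1*-6^i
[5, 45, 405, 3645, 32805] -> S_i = 5*9^i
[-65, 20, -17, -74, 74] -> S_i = Random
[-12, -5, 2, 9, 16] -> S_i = -12 + 7*i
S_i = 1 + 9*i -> [1, 10, 19, 28, 37]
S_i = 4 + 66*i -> [4, 70, 136, 202, 268]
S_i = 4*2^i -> [4, 8, 16, 32, 64]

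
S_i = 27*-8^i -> [27, -216, 1728, -13824, 110592]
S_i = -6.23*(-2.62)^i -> [-6.23, 16.32, -42.77, 112.04, -293.56]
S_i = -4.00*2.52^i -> [-4.0, -10.08, -25.4, -64.01, -161.31]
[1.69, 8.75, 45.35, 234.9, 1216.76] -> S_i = 1.69*5.18^i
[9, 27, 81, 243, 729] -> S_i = 9*3^i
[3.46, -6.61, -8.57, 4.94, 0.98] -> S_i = Random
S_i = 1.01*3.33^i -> [1.01, 3.36, 11.2, 37.3, 124.19]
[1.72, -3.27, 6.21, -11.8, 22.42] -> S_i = 1.72*(-1.90)^i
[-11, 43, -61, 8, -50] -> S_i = Random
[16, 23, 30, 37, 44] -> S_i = 16 + 7*i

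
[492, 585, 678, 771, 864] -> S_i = 492 + 93*i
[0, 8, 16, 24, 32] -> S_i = 0 + 8*i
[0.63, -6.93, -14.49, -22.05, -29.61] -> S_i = 0.63 + -7.56*i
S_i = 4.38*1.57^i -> [4.38, 6.88, 10.8, 16.95, 26.61]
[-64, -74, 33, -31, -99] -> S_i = Random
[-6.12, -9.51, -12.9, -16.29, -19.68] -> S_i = -6.12 + -3.39*i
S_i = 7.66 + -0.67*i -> [7.66, 6.99, 6.32, 5.65, 4.98]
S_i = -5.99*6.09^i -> [-5.99, -36.48, -222.16, -1352.94, -8239.41]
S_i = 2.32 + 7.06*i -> [2.32, 9.38, 16.44, 23.5, 30.56]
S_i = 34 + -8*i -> [34, 26, 18, 10, 2]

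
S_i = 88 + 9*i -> [88, 97, 106, 115, 124]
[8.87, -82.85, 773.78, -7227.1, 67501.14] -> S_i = 8.87*(-9.34)^i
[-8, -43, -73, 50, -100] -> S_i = Random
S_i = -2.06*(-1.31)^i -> [-2.06, 2.7, -3.54, 4.63, -6.07]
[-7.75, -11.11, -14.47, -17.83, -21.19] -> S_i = -7.75 + -3.36*i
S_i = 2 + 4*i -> [2, 6, 10, 14, 18]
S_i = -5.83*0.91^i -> [-5.83, -5.31, -4.83, -4.39, -4.0]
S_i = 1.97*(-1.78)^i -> [1.97, -3.51, 6.24, -11.11, 19.78]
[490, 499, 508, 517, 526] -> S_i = 490 + 9*i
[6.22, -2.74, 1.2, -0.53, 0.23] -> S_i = 6.22*(-0.44)^i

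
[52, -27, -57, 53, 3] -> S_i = Random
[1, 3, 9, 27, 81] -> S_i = 1*3^i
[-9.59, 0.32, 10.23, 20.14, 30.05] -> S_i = -9.59 + 9.91*i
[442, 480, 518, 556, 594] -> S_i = 442 + 38*i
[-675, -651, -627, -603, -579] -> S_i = -675 + 24*i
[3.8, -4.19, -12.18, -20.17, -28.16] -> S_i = 3.80 + -7.99*i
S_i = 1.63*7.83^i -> [1.63, 12.76, 99.93, 782.48, 6126.81]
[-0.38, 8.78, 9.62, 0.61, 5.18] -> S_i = Random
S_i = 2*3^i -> [2, 6, 18, 54, 162]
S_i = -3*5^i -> [-3, -15, -75, -375, -1875]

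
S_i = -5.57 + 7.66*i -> [-5.57, 2.09, 9.75, 17.41, 25.07]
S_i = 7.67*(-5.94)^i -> [7.67, -45.56, 270.63, -1607.51, 9548.63]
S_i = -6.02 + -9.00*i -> [-6.02, -15.02, -24.02, -33.02, -42.02]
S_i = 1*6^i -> [1, 6, 36, 216, 1296]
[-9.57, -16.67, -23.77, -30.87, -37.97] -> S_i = -9.57 + -7.10*i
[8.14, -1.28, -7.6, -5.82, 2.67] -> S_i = Random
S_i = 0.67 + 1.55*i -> [0.67, 2.22, 3.77, 5.32, 6.87]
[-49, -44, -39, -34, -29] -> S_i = -49 + 5*i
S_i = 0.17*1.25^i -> [0.17, 0.21, 0.27, 0.33, 0.42]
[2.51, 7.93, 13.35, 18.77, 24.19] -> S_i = 2.51 + 5.42*i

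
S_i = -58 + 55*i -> [-58, -3, 52, 107, 162]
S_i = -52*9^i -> [-52, -468, -4212, -37908, -341172]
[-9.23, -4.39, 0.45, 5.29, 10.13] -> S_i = -9.23 + 4.84*i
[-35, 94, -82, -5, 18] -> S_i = Random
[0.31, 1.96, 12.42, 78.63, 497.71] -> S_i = 0.31*6.33^i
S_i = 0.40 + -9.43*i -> [0.4, -9.03, -18.46, -27.89, -37.32]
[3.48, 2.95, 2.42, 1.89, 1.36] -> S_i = 3.48 + -0.53*i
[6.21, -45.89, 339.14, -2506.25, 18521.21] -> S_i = 6.21*(-7.39)^i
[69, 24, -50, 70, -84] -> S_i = Random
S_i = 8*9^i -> [8, 72, 648, 5832, 52488]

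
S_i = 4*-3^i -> [4, -12, 36, -108, 324]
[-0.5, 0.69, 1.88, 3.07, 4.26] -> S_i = -0.50 + 1.19*i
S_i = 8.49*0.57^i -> [8.49, 4.84, 2.76, 1.57, 0.9]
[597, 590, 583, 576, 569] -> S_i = 597 + -7*i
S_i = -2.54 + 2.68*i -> [-2.54, 0.14, 2.82, 5.5, 8.18]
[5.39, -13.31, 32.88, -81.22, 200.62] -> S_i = 5.39*(-2.47)^i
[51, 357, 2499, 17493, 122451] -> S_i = 51*7^i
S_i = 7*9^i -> [7, 63, 567, 5103, 45927]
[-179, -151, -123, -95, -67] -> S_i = -179 + 28*i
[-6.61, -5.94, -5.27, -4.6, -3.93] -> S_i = -6.61 + 0.67*i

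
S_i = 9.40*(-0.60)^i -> [9.4, -5.64, 3.38, -2.03, 1.22]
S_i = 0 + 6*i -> [0, 6, 12, 18, 24]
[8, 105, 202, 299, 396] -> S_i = 8 + 97*i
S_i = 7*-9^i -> [7, -63, 567, -5103, 45927]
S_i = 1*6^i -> [1, 6, 36, 216, 1296]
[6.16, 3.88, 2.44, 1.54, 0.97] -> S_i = 6.16*0.63^i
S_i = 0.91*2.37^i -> [0.91, 2.16, 5.11, 12.11, 28.71]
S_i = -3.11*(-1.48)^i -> [-3.11, 4.6, -6.81, 10.08, -14.92]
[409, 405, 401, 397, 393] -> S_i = 409 + -4*i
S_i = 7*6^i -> [7, 42, 252, 1512, 9072]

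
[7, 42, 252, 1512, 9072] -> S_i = 7*6^i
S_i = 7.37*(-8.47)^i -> [7.37, -62.42, 528.73, -4478.35, 37931.6]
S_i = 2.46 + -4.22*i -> [2.46, -1.76, -5.98, -10.2, -14.42]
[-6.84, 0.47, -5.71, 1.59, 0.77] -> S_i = Random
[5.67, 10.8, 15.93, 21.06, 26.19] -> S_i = 5.67 + 5.13*i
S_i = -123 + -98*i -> [-123, -221, -319, -417, -515]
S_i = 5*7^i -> [5, 35, 245, 1715, 12005]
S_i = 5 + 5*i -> [5, 10, 15, 20, 25]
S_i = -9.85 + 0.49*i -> [-9.85, -9.36, -8.87, -8.38, -7.89]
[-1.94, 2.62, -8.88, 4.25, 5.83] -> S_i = Random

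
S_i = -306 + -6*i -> [-306, -312, -318, -324, -330]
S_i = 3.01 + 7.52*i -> [3.01, 10.53, 18.05, 25.57, 33.09]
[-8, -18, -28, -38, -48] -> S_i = -8 + -10*i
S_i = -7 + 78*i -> [-7, 71, 149, 227, 305]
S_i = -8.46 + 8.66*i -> [-8.46, 0.2, 8.86, 17.52, 26.18]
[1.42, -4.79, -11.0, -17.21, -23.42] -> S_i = 1.42 + -6.21*i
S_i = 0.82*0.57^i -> [0.82, 0.47, 0.27, 0.15, 0.09]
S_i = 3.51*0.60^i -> [3.51, 2.11, 1.26, 0.76, 0.45]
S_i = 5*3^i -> [5, 15, 45, 135, 405]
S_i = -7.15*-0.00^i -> [-7.15, 0.0, -0.0, 0.0, -0.0]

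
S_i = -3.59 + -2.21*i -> [-3.59, -5.8, -8.01, -10.22, -12.43]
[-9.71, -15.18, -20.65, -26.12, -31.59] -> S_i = -9.71 + -5.47*i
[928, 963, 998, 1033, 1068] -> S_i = 928 + 35*i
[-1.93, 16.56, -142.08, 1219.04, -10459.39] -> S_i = -1.93*(-8.58)^i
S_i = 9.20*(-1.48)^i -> [9.2, -13.62, 20.15, -29.82, 44.14]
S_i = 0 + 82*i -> [0, 82, 164, 246, 328]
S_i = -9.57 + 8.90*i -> [-9.57, -0.67, 8.23, 17.13, 26.03]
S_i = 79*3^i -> [79, 237, 711, 2133, 6399]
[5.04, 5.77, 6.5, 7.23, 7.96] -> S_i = 5.04 + 0.73*i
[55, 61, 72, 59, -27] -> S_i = Random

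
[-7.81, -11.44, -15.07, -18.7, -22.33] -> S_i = -7.81 + -3.63*i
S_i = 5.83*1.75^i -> [5.83, 10.2, 17.85, 31.25, 54.68]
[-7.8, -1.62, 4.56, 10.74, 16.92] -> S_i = -7.80 + 6.18*i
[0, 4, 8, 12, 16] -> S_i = 0 + 4*i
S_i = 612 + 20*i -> [612, 632, 652, 672, 692]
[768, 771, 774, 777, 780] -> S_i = 768 + 3*i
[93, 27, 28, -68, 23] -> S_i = Random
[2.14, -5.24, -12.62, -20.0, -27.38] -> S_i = 2.14 + -7.38*i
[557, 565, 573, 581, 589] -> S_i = 557 + 8*i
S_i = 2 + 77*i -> [2, 79, 156, 233, 310]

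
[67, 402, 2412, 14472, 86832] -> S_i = 67*6^i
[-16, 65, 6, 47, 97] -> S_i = Random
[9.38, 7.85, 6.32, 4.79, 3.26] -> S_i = 9.38 + -1.53*i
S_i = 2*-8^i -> [2, -16, 128, -1024, 8192]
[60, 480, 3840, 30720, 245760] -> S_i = 60*8^i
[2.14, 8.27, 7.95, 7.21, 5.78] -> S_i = Random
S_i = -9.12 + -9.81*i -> [-9.12, -18.93, -28.74, -38.55, -48.36]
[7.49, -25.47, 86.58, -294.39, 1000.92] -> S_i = 7.49*(-3.40)^i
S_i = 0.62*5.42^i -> [0.62, 3.36, 18.21, 98.72, 535.04]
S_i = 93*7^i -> [93, 651, 4557, 31899, 223293]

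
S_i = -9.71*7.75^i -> [-9.71, -75.25, -583.21, -4519.85, -35028.86]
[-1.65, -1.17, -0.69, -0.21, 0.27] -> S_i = -1.65 + 0.48*i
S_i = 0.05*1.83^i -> [0.05, 0.09, 0.17, 0.31, 0.56]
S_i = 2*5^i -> [2, 10, 50, 250, 1250]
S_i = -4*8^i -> [-4, -32, -256, -2048, -16384]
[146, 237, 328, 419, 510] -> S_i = 146 + 91*i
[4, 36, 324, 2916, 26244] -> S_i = 4*9^i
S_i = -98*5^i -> [-98, -490, -2450, -12250, -61250]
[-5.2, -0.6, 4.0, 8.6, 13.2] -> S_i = -5.20 + 4.60*i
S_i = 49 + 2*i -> [49, 51, 53, 55, 57]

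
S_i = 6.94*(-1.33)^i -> [6.94, -9.23, 12.28, -16.33, 21.72]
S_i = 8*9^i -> [8, 72, 648, 5832, 52488]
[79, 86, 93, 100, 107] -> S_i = 79 + 7*i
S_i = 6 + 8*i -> [6, 14, 22, 30, 38]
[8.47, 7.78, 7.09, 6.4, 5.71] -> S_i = 8.47 + -0.69*i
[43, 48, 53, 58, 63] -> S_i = 43 + 5*i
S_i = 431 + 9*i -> [431, 440, 449, 458, 467]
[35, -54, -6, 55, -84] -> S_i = Random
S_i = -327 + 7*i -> [-327, -320, -313, -306, -299]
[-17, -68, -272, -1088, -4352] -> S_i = -17*4^i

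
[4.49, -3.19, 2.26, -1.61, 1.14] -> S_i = 4.49*(-0.71)^i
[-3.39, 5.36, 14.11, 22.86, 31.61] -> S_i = -3.39 + 8.75*i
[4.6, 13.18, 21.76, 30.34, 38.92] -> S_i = 4.60 + 8.58*i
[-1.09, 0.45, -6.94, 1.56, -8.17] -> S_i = Random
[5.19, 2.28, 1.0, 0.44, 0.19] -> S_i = 5.19*0.44^i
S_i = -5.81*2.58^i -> [-5.81, -14.99, -38.67, -99.78, -257.43]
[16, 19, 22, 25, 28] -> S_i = 16 + 3*i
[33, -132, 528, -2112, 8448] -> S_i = 33*-4^i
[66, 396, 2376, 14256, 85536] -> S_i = 66*6^i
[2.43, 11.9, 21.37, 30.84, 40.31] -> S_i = 2.43 + 9.47*i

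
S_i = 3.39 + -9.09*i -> [3.39, -5.7, -14.79, -23.88, -32.97]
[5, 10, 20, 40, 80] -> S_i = 5*2^i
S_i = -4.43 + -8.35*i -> [-4.43, -12.78, -21.13, -29.48, -37.83]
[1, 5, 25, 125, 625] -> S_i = 1*5^i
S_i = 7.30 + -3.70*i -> [7.3, 3.6, -0.1, -3.8, -7.5]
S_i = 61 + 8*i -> [61, 69, 77, 85, 93]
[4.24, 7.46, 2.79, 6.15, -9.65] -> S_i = Random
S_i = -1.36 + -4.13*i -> [-1.36, -5.49, -9.62, -13.75, -17.88]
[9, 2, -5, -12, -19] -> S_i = 9 + -7*i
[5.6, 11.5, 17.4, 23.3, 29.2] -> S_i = 5.60 + 5.90*i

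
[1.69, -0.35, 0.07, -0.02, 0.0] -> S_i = 1.69*(-0.21)^i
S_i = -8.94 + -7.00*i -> [-8.94, -15.94, -22.94, -29.94, -36.94]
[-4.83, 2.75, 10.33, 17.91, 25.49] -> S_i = -4.83 + 7.58*i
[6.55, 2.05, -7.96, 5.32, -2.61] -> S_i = Random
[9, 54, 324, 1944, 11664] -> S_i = 9*6^i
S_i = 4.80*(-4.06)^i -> [4.8, -19.49, 79.12, -321.23, 1304.2]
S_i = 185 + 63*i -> [185, 248, 311, 374, 437]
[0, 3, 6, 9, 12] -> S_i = 0 + 3*i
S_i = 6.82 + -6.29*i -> [6.82, 0.53, -5.76, -12.05, -18.34]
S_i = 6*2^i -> [6, 12, 24, 48, 96]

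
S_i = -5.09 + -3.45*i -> [-5.09, -8.54, -11.99, -15.44, -18.89]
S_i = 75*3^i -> [75, 225, 675, 2025, 6075]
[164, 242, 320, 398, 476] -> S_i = 164 + 78*i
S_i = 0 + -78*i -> [0, -78, -156, -234, -312]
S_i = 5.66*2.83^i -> [5.66, 16.02, 45.33, 128.28, 363.05]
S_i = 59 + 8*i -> [59, 67, 75, 83, 91]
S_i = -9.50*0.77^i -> [-9.5, -7.32, -5.63, -4.34, -3.34]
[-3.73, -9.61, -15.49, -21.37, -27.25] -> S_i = -3.73 + -5.88*i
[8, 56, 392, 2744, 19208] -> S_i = 8*7^i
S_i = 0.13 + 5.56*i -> [0.13, 5.69, 11.25, 16.81, 22.37]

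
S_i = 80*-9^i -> [80, -720, 6480, -58320, 524880]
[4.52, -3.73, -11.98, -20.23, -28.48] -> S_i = 4.52 + -8.25*i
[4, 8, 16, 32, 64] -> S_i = 4*2^i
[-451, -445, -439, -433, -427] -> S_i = -451 + 6*i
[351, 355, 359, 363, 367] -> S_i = 351 + 4*i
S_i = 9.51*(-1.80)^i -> [9.51, -17.12, 30.81, -55.46, 99.83]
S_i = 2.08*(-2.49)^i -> [2.08, -5.18, 12.9, -32.11, 79.96]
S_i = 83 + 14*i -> [83, 97, 111, 125, 139]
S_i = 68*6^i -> [68, 408, 2448, 14688, 88128]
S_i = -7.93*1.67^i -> [-7.93, -13.24, -22.12, -36.93, -61.68]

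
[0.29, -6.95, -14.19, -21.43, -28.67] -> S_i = 0.29 + -7.24*i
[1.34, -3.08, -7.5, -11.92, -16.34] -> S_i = 1.34 + -4.42*i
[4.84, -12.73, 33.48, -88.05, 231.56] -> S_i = 4.84*(-2.63)^i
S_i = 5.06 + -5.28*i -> [5.06, -0.22, -5.5, -10.78, -16.06]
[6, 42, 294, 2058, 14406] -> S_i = 6*7^i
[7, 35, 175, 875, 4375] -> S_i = 7*5^i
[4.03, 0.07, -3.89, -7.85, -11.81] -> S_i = 4.03 + -3.96*i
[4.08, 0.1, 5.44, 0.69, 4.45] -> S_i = Random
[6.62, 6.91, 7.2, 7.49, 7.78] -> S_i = 6.62 + 0.29*i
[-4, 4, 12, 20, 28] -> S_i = -4 + 8*i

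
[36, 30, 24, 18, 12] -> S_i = 36 + -6*i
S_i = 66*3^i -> [66, 198, 594, 1782, 5346]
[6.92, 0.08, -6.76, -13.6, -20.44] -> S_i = 6.92 + -6.84*i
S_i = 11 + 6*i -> [11, 17, 23, 29, 35]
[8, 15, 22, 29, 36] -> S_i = 8 + 7*i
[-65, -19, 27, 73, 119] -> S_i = -65 + 46*i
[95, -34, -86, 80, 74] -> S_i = Random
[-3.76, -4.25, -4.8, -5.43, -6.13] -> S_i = -3.76*1.13^i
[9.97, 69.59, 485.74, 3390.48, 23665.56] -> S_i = 9.97*6.98^i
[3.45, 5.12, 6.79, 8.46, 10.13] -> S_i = 3.45 + 1.67*i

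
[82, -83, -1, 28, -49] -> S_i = Random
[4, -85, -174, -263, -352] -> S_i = 4 + -89*i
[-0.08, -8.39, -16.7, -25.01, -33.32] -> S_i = -0.08 + -8.31*i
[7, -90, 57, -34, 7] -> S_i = Random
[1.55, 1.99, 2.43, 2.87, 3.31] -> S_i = 1.55 + 0.44*i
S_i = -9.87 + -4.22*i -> [-9.87, -14.09, -18.31, -22.53, -26.75]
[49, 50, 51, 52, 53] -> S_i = 49 + 1*i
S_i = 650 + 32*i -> [650, 682, 714, 746, 778]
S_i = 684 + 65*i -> [684, 749, 814, 879, 944]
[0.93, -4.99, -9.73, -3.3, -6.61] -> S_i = Random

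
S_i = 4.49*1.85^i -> [4.49, 8.31, 15.37, 28.43, 52.59]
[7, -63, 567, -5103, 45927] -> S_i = 7*-9^i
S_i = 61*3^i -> [61, 183, 549, 1647, 4941]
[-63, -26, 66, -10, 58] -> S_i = Random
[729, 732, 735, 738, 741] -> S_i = 729 + 3*i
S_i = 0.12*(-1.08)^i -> [0.12, -0.13, 0.14, -0.15, 0.16]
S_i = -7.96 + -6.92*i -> [-7.96, -14.88, -21.8, -28.72, -35.64]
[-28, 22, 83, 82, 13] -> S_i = Random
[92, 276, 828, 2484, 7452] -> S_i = 92*3^i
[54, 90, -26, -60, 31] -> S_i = Random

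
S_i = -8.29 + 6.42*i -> [-8.29, -1.87, 4.55, 10.97, 17.39]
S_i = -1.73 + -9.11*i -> [-1.73, -10.84, -19.95, -29.06, -38.17]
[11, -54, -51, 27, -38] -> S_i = Random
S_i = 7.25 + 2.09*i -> [7.25, 9.34, 11.43, 13.52, 15.61]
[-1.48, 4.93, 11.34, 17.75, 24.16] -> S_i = -1.48 + 6.41*i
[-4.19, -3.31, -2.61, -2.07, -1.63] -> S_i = -4.19*0.79^i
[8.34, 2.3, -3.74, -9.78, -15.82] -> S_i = 8.34 + -6.04*i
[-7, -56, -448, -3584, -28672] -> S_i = -7*8^i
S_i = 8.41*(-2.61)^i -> [8.41, -21.95, 57.29, -149.53, 390.26]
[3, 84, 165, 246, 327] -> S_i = 3 + 81*i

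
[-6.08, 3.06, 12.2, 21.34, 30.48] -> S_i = -6.08 + 9.14*i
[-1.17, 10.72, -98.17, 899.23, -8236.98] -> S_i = -1.17*(-9.16)^i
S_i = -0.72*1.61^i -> [-0.72, -1.16, -1.87, -3.0, -4.84]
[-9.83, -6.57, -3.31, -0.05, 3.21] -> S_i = -9.83 + 3.26*i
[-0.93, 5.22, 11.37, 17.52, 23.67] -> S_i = -0.93 + 6.15*i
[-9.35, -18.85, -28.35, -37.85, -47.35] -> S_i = -9.35 + -9.50*i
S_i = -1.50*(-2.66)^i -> [-1.5, 3.99, -10.61, 28.23, -75.1]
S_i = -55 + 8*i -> [-55, -47, -39, -31, -23]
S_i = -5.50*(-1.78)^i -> [-5.5, 9.79, -17.43, 31.02, -55.21]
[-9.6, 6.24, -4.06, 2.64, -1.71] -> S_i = -9.60*(-0.65)^i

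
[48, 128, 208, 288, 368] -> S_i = 48 + 80*i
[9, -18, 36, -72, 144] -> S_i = 9*-2^i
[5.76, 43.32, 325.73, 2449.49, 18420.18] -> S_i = 5.76*7.52^i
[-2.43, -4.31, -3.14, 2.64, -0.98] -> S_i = Random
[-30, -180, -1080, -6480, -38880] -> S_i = -30*6^i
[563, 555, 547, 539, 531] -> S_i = 563 + -8*i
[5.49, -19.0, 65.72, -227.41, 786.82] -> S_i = 5.49*(-3.46)^i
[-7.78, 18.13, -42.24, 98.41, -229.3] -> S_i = -7.78*(-2.33)^i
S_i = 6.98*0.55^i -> [6.98, 3.84, 2.11, 1.16, 0.64]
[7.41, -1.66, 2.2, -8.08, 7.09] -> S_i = Random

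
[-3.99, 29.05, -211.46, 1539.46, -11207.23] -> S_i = -3.99*(-7.28)^i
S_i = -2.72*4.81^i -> [-2.72, -13.08, -62.93, -302.69, -1455.96]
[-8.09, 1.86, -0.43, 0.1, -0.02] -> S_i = -8.09*(-0.23)^i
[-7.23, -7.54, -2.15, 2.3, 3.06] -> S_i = Random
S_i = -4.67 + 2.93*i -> [-4.67, -1.74, 1.19, 4.12, 7.05]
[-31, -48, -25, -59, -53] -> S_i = Random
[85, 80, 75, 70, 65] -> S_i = 85 + -5*i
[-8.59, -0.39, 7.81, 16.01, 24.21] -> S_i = -8.59 + 8.20*i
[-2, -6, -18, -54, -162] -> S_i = -2*3^i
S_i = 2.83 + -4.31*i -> [2.83, -1.48, -5.79, -10.1, -14.41]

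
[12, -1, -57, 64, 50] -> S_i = Random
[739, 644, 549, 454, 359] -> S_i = 739 + -95*i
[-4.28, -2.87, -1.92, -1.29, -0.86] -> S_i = -4.28*0.67^i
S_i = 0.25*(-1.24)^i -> [0.25, -0.31, 0.38, -0.48, 0.59]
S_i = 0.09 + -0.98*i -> [0.09, -0.89, -1.87, -2.85, -3.83]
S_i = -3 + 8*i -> [-3, 5, 13, 21, 29]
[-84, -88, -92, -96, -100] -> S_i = -84 + -4*i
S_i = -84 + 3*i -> [-84, -81, -78, -75, -72]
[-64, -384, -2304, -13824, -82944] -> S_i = -64*6^i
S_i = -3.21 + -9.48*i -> [-3.21, -12.69, -22.17, -31.65, -41.13]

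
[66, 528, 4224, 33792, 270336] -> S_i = 66*8^i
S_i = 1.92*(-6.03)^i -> [1.92, -11.58, 69.81, -420.97, 2538.46]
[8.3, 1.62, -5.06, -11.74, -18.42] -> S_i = 8.30 + -6.68*i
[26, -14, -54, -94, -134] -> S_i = 26 + -40*i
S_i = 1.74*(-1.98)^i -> [1.74, -3.45, 6.82, -13.51, 26.74]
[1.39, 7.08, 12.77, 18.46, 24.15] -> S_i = 1.39 + 5.69*i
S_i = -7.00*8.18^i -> [-7.0, -57.26, -468.39, -3831.4, -31340.88]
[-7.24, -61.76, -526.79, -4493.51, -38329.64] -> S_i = -7.24*8.53^i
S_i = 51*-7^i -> [51, -357, 2499, -17493, 122451]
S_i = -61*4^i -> [-61, -244, -976, -3904, -15616]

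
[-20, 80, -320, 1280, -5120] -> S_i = -20*-4^i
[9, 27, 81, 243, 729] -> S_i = 9*3^i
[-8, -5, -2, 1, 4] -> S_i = -8 + 3*i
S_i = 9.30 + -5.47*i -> [9.3, 3.83, -1.64, -7.11, -12.58]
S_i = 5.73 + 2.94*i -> [5.73, 8.67, 11.61, 14.55, 17.49]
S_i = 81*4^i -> [81, 324, 1296, 5184, 20736]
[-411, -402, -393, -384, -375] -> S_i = -411 + 9*i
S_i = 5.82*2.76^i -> [5.82, 16.06, 44.33, 122.36, 337.72]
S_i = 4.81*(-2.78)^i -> [4.81, -13.37, 37.17, -103.34, 287.29]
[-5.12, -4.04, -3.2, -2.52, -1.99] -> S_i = -5.12*0.79^i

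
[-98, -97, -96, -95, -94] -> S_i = -98 + 1*i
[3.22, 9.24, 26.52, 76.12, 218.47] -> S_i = 3.22*2.87^i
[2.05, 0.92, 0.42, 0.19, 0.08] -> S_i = 2.05*0.45^i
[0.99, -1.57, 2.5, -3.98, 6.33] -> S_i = 0.99*(-1.59)^i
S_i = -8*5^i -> [-8, -40, -200, -1000, -5000]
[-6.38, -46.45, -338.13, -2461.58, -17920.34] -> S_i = -6.38*7.28^i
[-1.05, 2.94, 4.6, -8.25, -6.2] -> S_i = Random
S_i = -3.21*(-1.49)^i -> [-3.21, 4.78, -7.13, 10.62, -15.82]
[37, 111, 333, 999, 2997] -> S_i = 37*3^i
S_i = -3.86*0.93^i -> [-3.86, -3.59, -3.34, -3.1, -2.89]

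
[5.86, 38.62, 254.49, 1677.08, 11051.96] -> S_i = 5.86*6.59^i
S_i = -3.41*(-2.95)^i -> [-3.41, 10.06, -29.68, 87.54, -258.25]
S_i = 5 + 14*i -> [5, 19, 33, 47, 61]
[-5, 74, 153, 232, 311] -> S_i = -5 + 79*i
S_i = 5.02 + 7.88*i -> [5.02, 12.9, 20.78, 28.66, 36.54]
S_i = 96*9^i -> [96, 864, 7776, 69984, 629856]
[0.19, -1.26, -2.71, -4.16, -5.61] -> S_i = 0.19 + -1.45*i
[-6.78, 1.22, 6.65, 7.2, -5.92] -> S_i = Random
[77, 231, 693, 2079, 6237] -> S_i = 77*3^i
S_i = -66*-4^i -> [-66, 264, -1056, 4224, -16896]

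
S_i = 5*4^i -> [5, 20, 80, 320, 1280]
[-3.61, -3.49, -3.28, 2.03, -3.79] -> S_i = Random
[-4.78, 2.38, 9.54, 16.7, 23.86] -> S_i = -4.78 + 7.16*i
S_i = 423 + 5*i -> [423, 428, 433, 438, 443]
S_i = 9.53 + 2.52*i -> [9.53, 12.05, 14.57, 17.09, 19.61]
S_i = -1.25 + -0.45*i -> [-1.25, -1.7, -2.15, -2.6, -3.05]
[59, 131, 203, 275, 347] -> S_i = 59 + 72*i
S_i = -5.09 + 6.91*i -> [-5.09, 1.82, 8.73, 15.64, 22.55]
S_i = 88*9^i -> [88, 792, 7128, 64152, 577368]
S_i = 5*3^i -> [5, 15, 45, 135, 405]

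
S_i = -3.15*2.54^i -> [-3.15, -8.0, -20.32, -51.62, -131.11]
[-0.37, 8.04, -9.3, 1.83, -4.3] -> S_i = Random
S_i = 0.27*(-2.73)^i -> [0.27, -0.74, 2.01, -5.49, 15.0]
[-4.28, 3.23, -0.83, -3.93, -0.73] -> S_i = Random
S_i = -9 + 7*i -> [-9, -2, 5, 12, 19]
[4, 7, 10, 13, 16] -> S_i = 4 + 3*i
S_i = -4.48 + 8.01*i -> [-4.48, 3.53, 11.54, 19.55, 27.56]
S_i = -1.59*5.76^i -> [-1.59, -9.16, -52.75, -303.85, -1750.2]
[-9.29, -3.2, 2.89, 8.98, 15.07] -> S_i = -9.29 + 6.09*i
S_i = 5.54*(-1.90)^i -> [5.54, -10.53, 20.0, -38.0, 72.2]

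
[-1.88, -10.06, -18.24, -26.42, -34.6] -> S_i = -1.88 + -8.18*i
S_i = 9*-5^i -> [9, -45, 225, -1125, 5625]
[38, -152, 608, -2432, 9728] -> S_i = 38*-4^i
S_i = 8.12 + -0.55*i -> [8.12, 7.57, 7.02, 6.47, 5.92]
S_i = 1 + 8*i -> [1, 9, 17, 25, 33]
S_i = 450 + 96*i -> [450, 546, 642, 738, 834]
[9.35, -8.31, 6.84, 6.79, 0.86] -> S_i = Random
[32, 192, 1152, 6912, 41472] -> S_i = 32*6^i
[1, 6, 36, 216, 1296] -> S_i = 1*6^i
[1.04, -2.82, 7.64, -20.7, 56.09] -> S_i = 1.04*(-2.71)^i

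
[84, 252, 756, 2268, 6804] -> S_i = 84*3^i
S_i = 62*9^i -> [62, 558, 5022, 45198, 406782]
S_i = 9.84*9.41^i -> [9.84, 92.59, 871.31, 8199.06, 77153.14]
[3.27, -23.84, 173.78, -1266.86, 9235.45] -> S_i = 3.27*(-7.29)^i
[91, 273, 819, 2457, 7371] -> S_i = 91*3^i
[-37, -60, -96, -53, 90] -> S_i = Random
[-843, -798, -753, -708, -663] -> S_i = -843 + 45*i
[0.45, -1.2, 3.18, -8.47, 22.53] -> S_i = 0.45*(-2.66)^i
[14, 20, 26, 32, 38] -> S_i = 14 + 6*i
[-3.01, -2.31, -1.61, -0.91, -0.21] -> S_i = -3.01 + 0.70*i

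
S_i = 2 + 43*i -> [2, 45, 88, 131, 174]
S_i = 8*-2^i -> [8, -16, 32, -64, 128]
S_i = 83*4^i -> [83, 332, 1328, 5312, 21248]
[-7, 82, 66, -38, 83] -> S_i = Random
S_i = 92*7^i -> [92, 644, 4508, 31556, 220892]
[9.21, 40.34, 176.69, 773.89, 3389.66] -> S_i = 9.21*4.38^i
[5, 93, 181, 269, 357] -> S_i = 5 + 88*i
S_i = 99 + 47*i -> [99, 146, 193, 240, 287]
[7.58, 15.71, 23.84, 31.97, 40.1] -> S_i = 7.58 + 8.13*i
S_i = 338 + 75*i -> [338, 413, 488, 563, 638]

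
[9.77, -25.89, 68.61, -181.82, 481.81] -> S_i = 9.77*(-2.65)^i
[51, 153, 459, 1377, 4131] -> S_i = 51*3^i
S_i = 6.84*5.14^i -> [6.84, 35.16, 180.71, 928.85, 4774.29]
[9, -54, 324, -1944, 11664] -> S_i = 9*-6^i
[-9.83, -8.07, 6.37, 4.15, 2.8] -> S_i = Random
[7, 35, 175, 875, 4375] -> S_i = 7*5^i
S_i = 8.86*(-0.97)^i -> [8.86, -8.59, 8.34, -8.09, 7.84]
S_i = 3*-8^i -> [3, -24, 192, -1536, 12288]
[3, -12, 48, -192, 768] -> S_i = 3*-4^i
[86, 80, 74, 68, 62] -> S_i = 86 + -6*i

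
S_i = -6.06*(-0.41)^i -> [-6.06, 2.48, -1.02, 0.42, -0.17]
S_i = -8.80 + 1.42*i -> [-8.8, -7.38, -5.96, -4.54, -3.12]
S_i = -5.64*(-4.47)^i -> [-5.64, 25.21, -112.69, 503.73, -2251.69]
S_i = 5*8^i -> [5, 40, 320, 2560, 20480]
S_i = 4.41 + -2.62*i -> [4.41, 1.79, -0.83, -3.45, -6.07]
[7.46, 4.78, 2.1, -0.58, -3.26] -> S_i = 7.46 + -2.68*i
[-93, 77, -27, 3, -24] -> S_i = Random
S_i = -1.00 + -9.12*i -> [-1.0, -10.12, -19.24, -28.36, -37.48]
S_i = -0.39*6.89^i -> [-0.39, -2.69, -18.51, -127.56, -878.9]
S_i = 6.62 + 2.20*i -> [6.62, 8.82, 11.02, 13.22, 15.42]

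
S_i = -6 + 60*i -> [-6, 54, 114, 174, 234]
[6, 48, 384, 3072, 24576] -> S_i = 6*8^i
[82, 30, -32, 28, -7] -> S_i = Random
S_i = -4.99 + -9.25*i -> [-4.99, -14.24, -23.49, -32.74, -41.99]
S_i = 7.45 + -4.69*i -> [7.45, 2.76, -1.93, -6.62, -11.31]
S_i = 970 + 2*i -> [970, 972, 974, 976, 978]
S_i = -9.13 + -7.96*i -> [-9.13, -17.09, -25.05, -33.01, -40.97]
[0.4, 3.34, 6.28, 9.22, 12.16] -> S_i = 0.40 + 2.94*i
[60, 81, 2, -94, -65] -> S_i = Random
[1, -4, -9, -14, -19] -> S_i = 1 + -5*i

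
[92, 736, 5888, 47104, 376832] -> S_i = 92*8^i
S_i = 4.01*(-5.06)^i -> [4.01, -20.29, 102.67, -519.51, 2628.73]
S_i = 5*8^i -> [5, 40, 320, 2560, 20480]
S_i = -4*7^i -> [-4, -28, -196, -1372, -9604]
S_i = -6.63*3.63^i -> [-6.63, -24.07, -87.36, -317.13, -1151.17]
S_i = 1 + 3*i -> [1, 4, 7, 10, 13]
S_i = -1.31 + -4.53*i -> [-1.31, -5.84, -10.37, -14.9, -19.43]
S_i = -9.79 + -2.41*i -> [-9.79, -12.2, -14.61, -17.02, -19.43]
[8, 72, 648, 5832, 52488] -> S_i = 8*9^i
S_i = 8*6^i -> [8, 48, 288, 1728, 10368]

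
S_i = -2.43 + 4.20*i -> [-2.43, 1.77, 5.97, 10.17, 14.37]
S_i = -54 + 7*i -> [-54, -47, -40, -33, -26]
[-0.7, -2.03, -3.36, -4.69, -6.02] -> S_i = -0.70 + -1.33*i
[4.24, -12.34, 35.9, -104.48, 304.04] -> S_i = 4.24*(-2.91)^i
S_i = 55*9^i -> [55, 495, 4455, 40095, 360855]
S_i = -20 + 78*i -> [-20, 58, 136, 214, 292]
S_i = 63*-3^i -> [63, -189, 567, -1701, 5103]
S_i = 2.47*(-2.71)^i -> [2.47, -6.69, 18.14, -49.16, 133.22]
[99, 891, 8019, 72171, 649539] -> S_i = 99*9^i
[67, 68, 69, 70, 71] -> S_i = 67 + 1*i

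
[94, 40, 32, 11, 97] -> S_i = Random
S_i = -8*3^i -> [-8, -24, -72, -216, -648]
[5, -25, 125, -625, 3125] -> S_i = 5*-5^i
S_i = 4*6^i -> [4, 24, 144, 864, 5184]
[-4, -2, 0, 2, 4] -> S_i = -4 + 2*i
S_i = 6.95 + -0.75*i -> [6.95, 6.2, 5.45, 4.7, 3.95]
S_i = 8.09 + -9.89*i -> [8.09, -1.8, -11.69, -21.58, -31.47]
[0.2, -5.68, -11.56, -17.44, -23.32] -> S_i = 0.20 + -5.88*i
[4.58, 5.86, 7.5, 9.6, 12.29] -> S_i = 4.58*1.28^i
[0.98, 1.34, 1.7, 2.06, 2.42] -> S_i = 0.98 + 0.36*i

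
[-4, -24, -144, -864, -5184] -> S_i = -4*6^i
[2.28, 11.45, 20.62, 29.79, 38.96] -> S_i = 2.28 + 9.17*i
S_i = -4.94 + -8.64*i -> [-4.94, -13.58, -22.22, -30.86, -39.5]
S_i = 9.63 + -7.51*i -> [9.63, 2.12, -5.39, -12.9, -20.41]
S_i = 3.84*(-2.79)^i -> [3.84, -10.71, 29.89, -83.4, 232.67]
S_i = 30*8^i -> [30, 240, 1920, 15360, 122880]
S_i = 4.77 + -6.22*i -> [4.77, -1.45, -7.67, -13.89, -20.11]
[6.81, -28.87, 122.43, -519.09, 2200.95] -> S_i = 6.81*(-4.24)^i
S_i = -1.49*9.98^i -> [-1.49, -14.87, -148.4, -1481.08, -14781.16]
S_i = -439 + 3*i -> [-439, -436, -433, -430, -427]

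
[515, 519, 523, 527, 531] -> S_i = 515 + 4*i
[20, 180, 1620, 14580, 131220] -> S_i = 20*9^i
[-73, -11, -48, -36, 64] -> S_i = Random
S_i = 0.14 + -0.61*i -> [0.14, -0.47, -1.08, -1.69, -2.3]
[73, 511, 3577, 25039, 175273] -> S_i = 73*7^i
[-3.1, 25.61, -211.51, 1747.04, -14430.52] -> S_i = -3.10*(-8.26)^i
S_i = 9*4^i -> [9, 36, 144, 576, 2304]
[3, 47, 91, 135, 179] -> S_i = 3 + 44*i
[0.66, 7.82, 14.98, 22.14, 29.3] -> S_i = 0.66 + 7.16*i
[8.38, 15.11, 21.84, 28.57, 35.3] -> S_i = 8.38 + 6.73*i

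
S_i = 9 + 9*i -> [9, 18, 27, 36, 45]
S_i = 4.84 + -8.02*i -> [4.84, -3.18, -11.2, -19.22, -27.24]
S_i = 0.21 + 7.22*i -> [0.21, 7.43, 14.65, 21.87, 29.09]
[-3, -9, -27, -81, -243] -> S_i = -3*3^i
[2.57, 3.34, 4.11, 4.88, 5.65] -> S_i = 2.57 + 0.77*i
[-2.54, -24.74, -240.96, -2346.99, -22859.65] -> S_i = -2.54*9.74^i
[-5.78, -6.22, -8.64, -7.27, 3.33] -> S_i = Random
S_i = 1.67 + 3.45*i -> [1.67, 5.12, 8.57, 12.02, 15.47]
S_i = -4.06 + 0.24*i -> [-4.06, -3.82, -3.58, -3.34, -3.1]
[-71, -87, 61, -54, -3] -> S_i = Random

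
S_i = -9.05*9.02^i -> [-9.05, -81.63, -736.31, -6641.53, -59906.61]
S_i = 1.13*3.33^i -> [1.13, 3.76, 12.53, 41.73, 138.95]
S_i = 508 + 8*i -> [508, 516, 524, 532, 540]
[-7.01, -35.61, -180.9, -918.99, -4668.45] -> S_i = -7.01*5.08^i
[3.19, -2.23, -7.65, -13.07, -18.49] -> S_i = 3.19 + -5.42*i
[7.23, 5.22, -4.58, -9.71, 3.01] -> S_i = Random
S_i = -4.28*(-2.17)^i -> [-4.28, 9.29, -20.15, 43.73, -94.9]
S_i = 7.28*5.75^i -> [7.28, 41.86, 240.7, 1384.0, 7957.98]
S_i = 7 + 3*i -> [7, 10, 13, 16, 19]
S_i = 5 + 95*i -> [5, 100, 195, 290, 385]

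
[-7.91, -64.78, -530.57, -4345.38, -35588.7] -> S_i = -7.91*8.19^i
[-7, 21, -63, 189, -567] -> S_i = -7*-3^i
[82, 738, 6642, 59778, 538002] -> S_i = 82*9^i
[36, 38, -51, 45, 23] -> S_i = Random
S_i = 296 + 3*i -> [296, 299, 302, 305, 308]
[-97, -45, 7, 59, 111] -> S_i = -97 + 52*i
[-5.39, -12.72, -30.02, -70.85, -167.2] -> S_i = -5.39*2.36^i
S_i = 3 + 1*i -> [3, 4, 5, 6, 7]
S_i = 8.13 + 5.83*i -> [8.13, 13.96, 19.79, 25.62, 31.45]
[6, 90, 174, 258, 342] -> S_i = 6 + 84*i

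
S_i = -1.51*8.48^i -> [-1.51, -12.8, -108.58, -920.8, -7808.37]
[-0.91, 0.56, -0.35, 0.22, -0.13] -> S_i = -0.91*(-0.62)^i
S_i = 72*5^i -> [72, 360, 1800, 9000, 45000]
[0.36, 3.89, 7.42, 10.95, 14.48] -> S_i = 0.36 + 3.53*i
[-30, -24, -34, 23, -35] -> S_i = Random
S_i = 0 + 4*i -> [0, 4, 8, 12, 16]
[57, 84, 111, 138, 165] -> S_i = 57 + 27*i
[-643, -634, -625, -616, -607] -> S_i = -643 + 9*i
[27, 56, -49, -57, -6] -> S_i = Random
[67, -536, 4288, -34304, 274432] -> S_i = 67*-8^i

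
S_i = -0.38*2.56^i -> [-0.38, -0.97, -2.49, -6.38, -16.32]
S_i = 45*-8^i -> [45, -360, 2880, -23040, 184320]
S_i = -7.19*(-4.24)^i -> [-7.19, 30.49, -129.26, 548.06, -2323.77]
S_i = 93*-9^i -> [93, -837, 7533, -67797, 610173]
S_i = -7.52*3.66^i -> [-7.52, -27.52, -100.73, -368.69, -1349.4]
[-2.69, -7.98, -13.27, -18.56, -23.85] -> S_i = -2.69 + -5.29*i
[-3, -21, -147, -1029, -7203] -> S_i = -3*7^i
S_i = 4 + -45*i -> [4, -41, -86, -131, -176]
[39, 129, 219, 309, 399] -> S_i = 39 + 90*i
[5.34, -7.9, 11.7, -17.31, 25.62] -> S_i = 5.34*(-1.48)^i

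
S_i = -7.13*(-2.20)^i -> [-7.13, 15.69, -34.51, 75.92, -167.02]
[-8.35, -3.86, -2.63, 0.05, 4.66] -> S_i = Random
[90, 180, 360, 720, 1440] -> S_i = 90*2^i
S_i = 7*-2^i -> [7, -14, 28, -56, 112]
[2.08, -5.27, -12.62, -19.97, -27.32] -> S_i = 2.08 + -7.35*i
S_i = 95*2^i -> [95, 190, 380, 760, 1520]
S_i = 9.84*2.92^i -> [9.84, 28.73, 83.9, 244.99, 715.36]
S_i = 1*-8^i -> [1, -8, 64, -512, 4096]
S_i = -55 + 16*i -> [-55, -39, -23, -7, 9]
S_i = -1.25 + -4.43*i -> [-1.25, -5.68, -10.11, -14.54, -18.97]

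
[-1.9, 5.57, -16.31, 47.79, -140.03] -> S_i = -1.90*(-2.93)^i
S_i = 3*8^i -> [3, 24, 192, 1536, 12288]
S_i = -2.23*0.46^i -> [-2.23, -1.03, -0.47, -0.22, -0.1]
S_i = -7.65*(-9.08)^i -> [-7.65, 69.46, -630.71, 5726.89, -52000.18]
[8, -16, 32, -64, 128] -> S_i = 8*-2^i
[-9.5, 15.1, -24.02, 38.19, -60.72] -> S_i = -9.50*(-1.59)^i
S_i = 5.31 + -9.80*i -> [5.31, -4.49, -14.29, -24.09, -33.89]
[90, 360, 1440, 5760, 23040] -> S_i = 90*4^i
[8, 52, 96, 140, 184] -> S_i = 8 + 44*i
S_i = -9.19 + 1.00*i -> [-9.19, -8.19, -7.19, -6.19, -5.19]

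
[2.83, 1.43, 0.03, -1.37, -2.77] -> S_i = 2.83 + -1.40*i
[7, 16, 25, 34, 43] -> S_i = 7 + 9*i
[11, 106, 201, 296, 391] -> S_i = 11 + 95*i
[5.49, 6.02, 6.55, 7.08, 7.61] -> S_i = 5.49 + 0.53*i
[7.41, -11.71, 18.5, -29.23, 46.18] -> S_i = 7.41*(-1.58)^i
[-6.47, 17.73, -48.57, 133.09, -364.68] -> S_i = -6.47*(-2.74)^i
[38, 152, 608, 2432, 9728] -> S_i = 38*4^i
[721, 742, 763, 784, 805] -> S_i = 721 + 21*i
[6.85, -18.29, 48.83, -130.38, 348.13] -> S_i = 6.85*(-2.67)^i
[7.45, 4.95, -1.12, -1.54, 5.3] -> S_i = Random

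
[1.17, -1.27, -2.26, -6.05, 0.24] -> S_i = Random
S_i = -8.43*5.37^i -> [-8.43, -45.27, -243.1, -1305.42, -7010.11]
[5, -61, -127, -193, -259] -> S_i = 5 + -66*i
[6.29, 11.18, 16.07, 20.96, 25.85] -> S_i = 6.29 + 4.89*i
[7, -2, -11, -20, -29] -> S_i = 7 + -9*i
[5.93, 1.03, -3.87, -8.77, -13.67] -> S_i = 5.93 + -4.90*i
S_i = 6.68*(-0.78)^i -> [6.68, -5.21, 4.06, -3.17, 2.47]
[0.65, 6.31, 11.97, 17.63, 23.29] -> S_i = 0.65 + 5.66*i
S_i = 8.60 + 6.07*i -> [8.6, 14.67, 20.74, 26.81, 32.88]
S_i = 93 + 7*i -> [93, 100, 107, 114, 121]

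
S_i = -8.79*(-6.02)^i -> [-8.79, 52.92, -318.55, 1917.69, -11544.49]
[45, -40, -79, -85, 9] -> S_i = Random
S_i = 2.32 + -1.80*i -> [2.32, 0.52, -1.28, -3.08, -4.88]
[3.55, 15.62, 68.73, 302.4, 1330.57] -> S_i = 3.55*4.40^i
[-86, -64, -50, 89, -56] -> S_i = Random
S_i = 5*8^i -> [5, 40, 320, 2560, 20480]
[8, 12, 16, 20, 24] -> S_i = 8 + 4*i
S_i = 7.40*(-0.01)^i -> [7.4, -0.07, 0.0, -0.0, 0.0]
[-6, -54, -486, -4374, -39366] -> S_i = -6*9^i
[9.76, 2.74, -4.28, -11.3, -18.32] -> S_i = 9.76 + -7.02*i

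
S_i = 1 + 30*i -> [1, 31, 61, 91, 121]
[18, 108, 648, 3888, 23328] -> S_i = 18*6^i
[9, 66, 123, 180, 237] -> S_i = 9 + 57*i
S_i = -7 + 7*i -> [-7, 0, 7, 14, 21]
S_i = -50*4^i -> [-50, -200, -800, -3200, -12800]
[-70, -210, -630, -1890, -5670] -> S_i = -70*3^i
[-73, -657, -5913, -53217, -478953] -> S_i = -73*9^i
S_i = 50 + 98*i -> [50, 148, 246, 344, 442]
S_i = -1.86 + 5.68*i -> [-1.86, 3.82, 9.5, 15.18, 20.86]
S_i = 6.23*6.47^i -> [6.23, 40.31, 260.79, 1687.33, 10917.05]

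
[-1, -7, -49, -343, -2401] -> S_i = -1*7^i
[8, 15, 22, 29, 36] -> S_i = 8 + 7*i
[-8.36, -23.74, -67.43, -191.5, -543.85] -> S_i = -8.36*2.84^i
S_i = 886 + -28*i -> [886, 858, 830, 802, 774]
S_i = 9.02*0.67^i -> [9.02, 6.04, 4.05, 2.71, 1.82]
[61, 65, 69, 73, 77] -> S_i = 61 + 4*i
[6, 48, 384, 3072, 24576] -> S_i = 6*8^i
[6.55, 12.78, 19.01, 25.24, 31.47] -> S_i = 6.55 + 6.23*i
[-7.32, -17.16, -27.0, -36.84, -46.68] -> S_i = -7.32 + -9.84*i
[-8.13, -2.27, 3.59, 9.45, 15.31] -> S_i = -8.13 + 5.86*i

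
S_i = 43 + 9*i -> [43, 52, 61, 70, 79]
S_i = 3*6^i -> [3, 18, 108, 648, 3888]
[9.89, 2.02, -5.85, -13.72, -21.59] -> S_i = 9.89 + -7.87*i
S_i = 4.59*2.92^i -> [4.59, 13.4, 39.14, 114.28, 333.69]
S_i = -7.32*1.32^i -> [-7.32, -9.66, -12.75, -16.84, -22.22]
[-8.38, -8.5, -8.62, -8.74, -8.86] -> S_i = -8.38 + -0.12*i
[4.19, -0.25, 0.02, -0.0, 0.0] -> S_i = 4.19*(-0.06)^i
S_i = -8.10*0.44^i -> [-8.1, -3.56, -1.57, -0.69, -0.3]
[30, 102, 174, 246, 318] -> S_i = 30 + 72*i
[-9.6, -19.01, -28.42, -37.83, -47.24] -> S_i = -9.60 + -9.41*i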